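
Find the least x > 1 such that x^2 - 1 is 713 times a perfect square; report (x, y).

(x, y) = (5286367, 197976)

First expand sqrt(713) as a continued fraction. With x_i = (sqrt(713) + m_i)/d_i and (m_0, d_0) = (0, 1): a_0 = floor(sqrt(713)) = 26, since 26^2 = 676 <= 713 < 729 = 27^2.
Iterate m_{i+1} = d_i*a_i - m_i, d_{i+1} = (713 - m_{i+1}^2)/d_i, a_{i+1} = floor((a_0 + m_{i+1})/d_{i+1}):
  m_1 = 1*26 - 0 = 26, d_1 = (713 - 26^2)/1 = 37/1 = 37, a_1 = floor((26 + 26)/37) = 1.
  m_2 = 37*1 - 26 = 11, d_2 = (713 - 11^2)/37 = 592/37 = 16, a_2 = floor((26 + 11)/16) = 2.
  m_3 = 16*2 - 11 = 21, d_3 = (713 - 21^2)/16 = 272/16 = 17, a_3 = floor((26 + 21)/17) = 2.
  m_4 = 17*2 - 21 = 13, d_4 = (713 - 13^2)/17 = 544/17 = 32, a_4 = floor((26 + 13)/32) = 1.
  m_5 = 32*1 - 13 = 19, d_5 = (713 - 19^2)/32 = 352/32 = 11, a_5 = floor((26 + 19)/11) = 4.
  m_6 = 11*4 - 19 = 25, d_6 = (713 - 25^2)/11 = 88/11 = 8, a_6 = floor((26 + 25)/8) = 6.
  m_7 = 8*6 - 25 = 23, d_7 = (713 - 23^2)/8 = 184/8 = 23, a_7 = floor((26 + 23)/23) = 2.
  m_8 = 23*2 - 23 = 23, d_8 = (713 - 23^2)/23 = 184/23 = 8, a_8 = floor((26 + 23)/8) = 6.
  m_9 = 8*6 - 23 = 25, d_9 = (713 - 25^2)/8 = 88/8 = 11, a_9 = floor((26 + 25)/11) = 4.
  m_10 = 11*4 - 25 = 19, d_10 = (713 - 19^2)/11 = 352/11 = 32, a_10 = floor((26 + 19)/32) = 1.
  m_11 = 32*1 - 19 = 13, d_11 = (713 - 13^2)/32 = 544/32 = 17, a_11 = floor((26 + 13)/17) = 2.
  m_12 = 17*2 - 13 = 21, d_12 = (713 - 21^2)/17 = 272/17 = 16, a_12 = floor((26 + 21)/16) = 2.
  m_13 = 16*2 - 21 = 11, d_13 = (713 - 11^2)/16 = 592/16 = 37, a_13 = floor((26 + 11)/37) = 1.
  m_14 = 37*1 - 11 = 26, d_14 = (713 - 26^2)/37 = 37/37 = 1, a_14 = floor((26 + 26)/1) = 52.
  m_15 = 1*52 - 26 = 26, d_15 = (713 - 26^2)/1 = 37/1 = 37: (m_15, d_15) = (m_1, d_1) = (26, 37), so from here the quotients repeat a_1, ..., a_14; the period length is 14.
So sqrt(713) = [26; (1, 2, 2, 1, 4, 6, 2, 6, 4, 1, 2, 2, 1, 52)] with period length k = 14.
k is even, so the fundamental solution of x^2 - 713y^2 = 1 is (p_{k-1}, q_{k-1}) = (p_13, q_13); compute convergents through index 13.
Convergents (p_i = a_i*p_{i-1} + p_{i-2}, q_i = a_i*q_{i-1} + q_{i-2} with p_{-2}=0, p_{-1}=1, q_{-2}=1, q_{-1}=0):
  i=0: a_0=26, p_0 = 26*1 + 0 = 26, q_0 = 26*0 + 1 = 1.
  i=1: a_1=1, p_1 = 1*26 + 1 = 27, q_1 = 1*1 + 0 = 1.
  i=2: a_2=2, p_2 = 2*27 + 26 = 80, q_2 = 2*1 + 1 = 3.
  i=3: a_3=2, p_3 = 2*80 + 27 = 187, q_3 = 2*3 + 1 = 7.
  i=4: a_4=1, p_4 = 1*187 + 80 = 267, q_4 = 1*7 + 3 = 10.
  i=5: a_5=4, p_5 = 4*267 + 187 = 1255, q_5 = 4*10 + 7 = 47.
  i=6: a_6=6, p_6 = 6*1255 + 267 = 7797, q_6 = 6*47 + 10 = 292.
  i=7: a_7=2, p_7 = 2*7797 + 1255 = 16849, q_7 = 2*292 + 47 = 631.
  i=8: a_8=6, p_8 = 6*16849 + 7797 = 108891, q_8 = 6*631 + 292 = 4078.
  i=9: a_9=4, p_9 = 4*108891 + 16849 = 452413, q_9 = 4*4078 + 631 = 16943.
  i=10: a_10=1, p_10 = 1*452413 + 108891 = 561304, q_10 = 1*16943 + 4078 = 21021.
  i=11: a_11=2, p_11 = 2*561304 + 452413 = 1575021, q_11 = 2*21021 + 16943 = 58985.
  i=12: a_12=2, p_12 = 2*1575021 + 561304 = 3711346, q_12 = 2*58985 + 21021 = 138991.
  i=13: a_13=1, p_13 = 1*3711346 + 1575021 = 5286367, q_13 = 1*138991 + 58985 = 197976.
Check: 5286367^2 - 713*197976^2 = 27945676058689 - 27945676058688 = 1, so (x, y) = (5286367, 197976) solves the equation, and by the theorem it is the least positive solution.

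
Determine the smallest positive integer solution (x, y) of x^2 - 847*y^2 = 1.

(x, y) = (8193151, 281520)

First expand sqrt(847) as a continued fraction. With x_i = (sqrt(847) + m_i)/d_i and (m_0, d_0) = (0, 1): a_0 = floor(sqrt(847)) = 29, since 29^2 = 841 <= 847 < 900 = 30^2.
Iterate m_{i+1} = d_i*a_i - m_i, d_{i+1} = (847 - m_{i+1}^2)/d_i, a_{i+1} = floor((a_0 + m_{i+1})/d_{i+1}):
  m_1 = 1*29 - 0 = 29, d_1 = (847 - 29^2)/1 = 6/1 = 6, a_1 = floor((29 + 29)/6) = 9.
  m_2 = 6*9 - 29 = 25, d_2 = (847 - 25^2)/6 = 222/6 = 37, a_2 = floor((29 + 25)/37) = 1.
  m_3 = 37*1 - 25 = 12, d_3 = (847 - 12^2)/37 = 703/37 = 19, a_3 = floor((29 + 12)/19) = 2.
  m_4 = 19*2 - 12 = 26, d_4 = (847 - 26^2)/19 = 171/19 = 9, a_4 = floor((29 + 26)/9) = 6.
  m_5 = 9*6 - 26 = 28, d_5 = (847 - 28^2)/9 = 63/9 = 7, a_5 = floor((29 + 28)/7) = 8.
  m_6 = 7*8 - 28 = 28, d_6 = (847 - 28^2)/7 = 63/7 = 9, a_6 = floor((29 + 28)/9) = 6.
  m_7 = 9*6 - 28 = 26, d_7 = (847 - 26^2)/9 = 171/9 = 19, a_7 = floor((29 + 26)/19) = 2.
  m_8 = 19*2 - 26 = 12, d_8 = (847 - 12^2)/19 = 703/19 = 37, a_8 = floor((29 + 12)/37) = 1.
  m_9 = 37*1 - 12 = 25, d_9 = (847 - 25^2)/37 = 222/37 = 6, a_9 = floor((29 + 25)/6) = 9.
  m_10 = 6*9 - 25 = 29, d_10 = (847 - 29^2)/6 = 6/6 = 1, a_10 = floor((29 + 29)/1) = 58.
  m_11 = 1*58 - 29 = 29, d_11 = (847 - 29^2)/1 = 6/1 = 6: (m_11, d_11) = (m_1, d_1) = (29, 6), so from here the quotients repeat a_1, ..., a_10; the period length is 10.
So sqrt(847) = [29; (9, 1, 2, 6, 8, 6, 2, 1, 9, 58)] with period length k = 10.
k is even, so the fundamental solution of x^2 - 847y^2 = 1 is (p_{k-1}, q_{k-1}) = (p_9, q_9); compute convergents through index 9.
Convergents (p_i = a_i*p_{i-1} + p_{i-2}, q_i = a_i*q_{i-1} + q_{i-2} with p_{-2}=0, p_{-1}=1, q_{-2}=1, q_{-1}=0):
  i=0: a_0=29, p_0 = 29*1 + 0 = 29, q_0 = 29*0 + 1 = 1.
  i=1: a_1=9, p_1 = 9*29 + 1 = 262, q_1 = 9*1 + 0 = 9.
  i=2: a_2=1, p_2 = 1*262 + 29 = 291, q_2 = 1*9 + 1 = 10.
  i=3: a_3=2, p_3 = 2*291 + 262 = 844, q_3 = 2*10 + 9 = 29.
  i=4: a_4=6, p_4 = 6*844 + 291 = 5355, q_4 = 6*29 + 10 = 184.
  i=5: a_5=8, p_5 = 8*5355 + 844 = 43684, q_5 = 8*184 + 29 = 1501.
  i=6: a_6=6, p_6 = 6*43684 + 5355 = 267459, q_6 = 6*1501 + 184 = 9190.
  i=7: a_7=2, p_7 = 2*267459 + 43684 = 578602, q_7 = 2*9190 + 1501 = 19881.
  i=8: a_8=1, p_8 = 1*578602 + 267459 = 846061, q_8 = 1*19881 + 9190 = 29071.
  i=9: a_9=9, p_9 = 9*846061 + 578602 = 8193151, q_9 = 9*29071 + 19881 = 281520.
Check: 8193151^2 - 847*281520^2 = 67127723308801 - 67127723308800 = 1, so (x, y) = (8193151, 281520) solves the equation, and by the theorem it is the least positive solution.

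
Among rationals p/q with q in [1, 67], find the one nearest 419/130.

Expand x = 419/130 as a continued fraction with the Euclidean algorithm:
  419 = 3*130 + 29, so a_0 = 3.
  130 = 4*29 + 14, so a_1 = 4.
  29 = 2*14 + 1, so a_2 = 2.
  14 = 14*1 + 0, so a_3 = 14.
so x = [3; 4, 2, 14].
Convergents (p_i = a_i*p_{i-1} + p_{i-2}, q_i = a_i*q_{i-1} + q_{i-2} with p_{-2}=0, p_{-1}=1, q_{-2}=1, q_{-1}=0), until the denominator exceeds 67:
  i=0: a_0=3, p_0 = 3*1 + 0 = 3, q_0 = 3*0 + 1 = 1.
  i=1: a_1=4, p_1 = 4*3 + 1 = 13, q_1 = 4*1 + 0 = 4.
  i=2: a_2=2, p_2 = 2*13 + 3 = 29, q_2 = 2*4 + 1 = 9.
  i=3: a_3=14, p_3 = 14*29 + 13 = 419, q_3 = 14*9 + 4 = 130.
q_3 = 130 > 67, so the last convergent with denominator <= 67 is p_2/q_2 = 29/9.
The closest fraction with denominator <= 67 is either p_2/q_2 or the intermediate fraction (k*p_2 + p_1)/(k*q_2 + q_1) with the largest k >= 1 whose denominator stays <= 67; these approach x as k grows, and every other convergent or intermediate fraction in range is farther away.
Largest k: floor((67 - q_1)/q_2) = floor((67 - 4)/9) = 7.
That gives (7*29 + 13)/(7*9 + 4) = 216/67.
Compare the errors: |x - 29/9| = |419*9 - 29*130|/(130*9) = 1/1170, and |x - 216/67| = |419*67 - 216*130|/(130*67) = 7/8710.
Cross-multiplying, 7*1170 = 8190 < 8710 = 1*8710, so 7/8710 is smaller: the intermediate fraction 216/67 is closer to x than 29/9.

216/67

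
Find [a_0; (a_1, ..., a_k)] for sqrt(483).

[21; (1, 42)]

Write x_i = (sqrt(483) + m_i)/d_i with (m_0, d_0) = (0, 1). a_0 = floor(sqrt(483)) = 21, since 21^2 = 441 <= 483 < 484 = 22^2.
Iterate m_{i+1} = d_i*a_i - m_i, d_{i+1} = (483 - m_{i+1}^2)/d_i, a_{i+1} = floor((a_0 + m_{i+1})/d_{i+1}):
  m_1 = 1*21 - 0 = 21, d_1 = (483 - 21^2)/1 = 42/1 = 42, a_1 = floor((21 + 21)/42) = 1.
  m_2 = 42*1 - 21 = 21, d_2 = (483 - 21^2)/42 = 42/42 = 1, a_2 = floor((21 + 21)/1) = 42.
  m_3 = 1*42 - 21 = 21, d_3 = (483 - 21^2)/1 = 42/1 = 42: (m_3, d_3) = (m_1, d_1) = (21, 42), so from here the quotients repeat a_1, a_2; the period length is 2.
Hence the expansion of sqrt(483) is a_0 = 21 followed by the repeating block 1, 42 (period 2).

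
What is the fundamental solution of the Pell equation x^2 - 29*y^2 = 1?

(x, y) = (9801, 1820)

First expand sqrt(29) as a continued fraction. With x_i = (sqrt(29) + m_i)/d_i and (m_0, d_0) = (0, 1): a_0 = floor(sqrt(29)) = 5, since 5^2 = 25 <= 29 < 36 = 6^2.
Iterate m_{i+1} = d_i*a_i - m_i, d_{i+1} = (29 - m_{i+1}^2)/d_i, a_{i+1} = floor((a_0 + m_{i+1})/d_{i+1}):
  m_1 = 1*5 - 0 = 5, d_1 = (29 - 5^2)/1 = 4/1 = 4, a_1 = floor((5 + 5)/4) = 2.
  m_2 = 4*2 - 5 = 3, d_2 = (29 - 3^2)/4 = 20/4 = 5, a_2 = floor((5 + 3)/5) = 1.
  m_3 = 5*1 - 3 = 2, d_3 = (29 - 2^2)/5 = 25/5 = 5, a_3 = floor((5 + 2)/5) = 1.
  m_4 = 5*1 - 2 = 3, d_4 = (29 - 3^2)/5 = 20/5 = 4, a_4 = floor((5 + 3)/4) = 2.
  m_5 = 4*2 - 3 = 5, d_5 = (29 - 5^2)/4 = 4/4 = 1, a_5 = floor((5 + 5)/1) = 10.
  m_6 = 1*10 - 5 = 5, d_6 = (29 - 5^2)/1 = 4/1 = 4: (m_6, d_6) = (m_1, d_1) = (5, 4), so from here the quotients repeat a_1, ..., a_5; the period length is 5.
So sqrt(29) = [5; (2, 1, 1, 2, 10)] with period length k = 5.
k is odd, so (p_{k-1}, q_{k-1}) only solves x^2 - 29y^2 = -1 and the fundamental solution of x^2 - 29y^2 = 1 is (p_{2k-1}, q_{2k-1}) = (p_9, q_9); compute convergents through index 9, running through the period twice.
Convergents (p_i = a_i*p_{i-1} + p_{i-2}, q_i = a_i*q_{i-1} + q_{i-2} with p_{-2}=0, p_{-1}=1, q_{-2}=1, q_{-1}=0):
  i=0: a_0=5, p_0 = 5*1 + 0 = 5, q_0 = 5*0 + 1 = 1.
  i=1: a_1=2, p_1 = 2*5 + 1 = 11, q_1 = 2*1 + 0 = 2.
  i=2: a_2=1, p_2 = 1*11 + 5 = 16, q_2 = 1*2 + 1 = 3.
  i=3: a_3=1, p_3 = 1*16 + 11 = 27, q_3 = 1*3 + 2 = 5.
  i=4: a_4=2, p_4 = 2*27 + 16 = 70, q_4 = 2*5 + 3 = 13.
  i=5: a_5=10, p_5 = 10*70 + 27 = 727, q_5 = 10*13 + 5 = 135.
  i=6: a_6=2, p_6 = 2*727 + 70 = 1524, q_6 = 2*135 + 13 = 283.
  i=7: a_7=1, p_7 = 1*1524 + 727 = 2251, q_7 = 1*283 + 135 = 418.
  i=8: a_8=1, p_8 = 1*2251 + 1524 = 3775, q_8 = 1*418 + 283 = 701.
  i=9: a_9=2, p_9 = 2*3775 + 2251 = 9801, q_9 = 2*701 + 418 = 1820.
Indeed p_4^2 - 29*q_4^2 = 4900 - 4901 = -1, not +1.
Check: 9801^2 - 29*1820^2 = 96059601 - 96059600 = 1, so (x, y) = (9801, 1820) solves the equation, and by the theorem it is the least positive solution.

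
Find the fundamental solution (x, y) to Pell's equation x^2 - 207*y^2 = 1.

(x, y) = (1151, 80)

First expand sqrt(207) as a continued fraction. With x_i = (sqrt(207) + m_i)/d_i and (m_0, d_0) = (0, 1): a_0 = floor(sqrt(207)) = 14, since 14^2 = 196 <= 207 < 225 = 15^2.
Iterate m_{i+1} = d_i*a_i - m_i, d_{i+1} = (207 - m_{i+1}^2)/d_i, a_{i+1} = floor((a_0 + m_{i+1})/d_{i+1}):
  m_1 = 1*14 - 0 = 14, d_1 = (207 - 14^2)/1 = 11/1 = 11, a_1 = floor((14 + 14)/11) = 2.
  m_2 = 11*2 - 14 = 8, d_2 = (207 - 8^2)/11 = 143/11 = 13, a_2 = floor((14 + 8)/13) = 1.
  m_3 = 13*1 - 8 = 5, d_3 = (207 - 5^2)/13 = 182/13 = 14, a_3 = floor((14 + 5)/14) = 1.
  m_4 = 14*1 - 5 = 9, d_4 = (207 - 9^2)/14 = 126/14 = 9, a_4 = floor((14 + 9)/9) = 2.
  m_5 = 9*2 - 9 = 9, d_5 = (207 - 9^2)/9 = 126/9 = 14, a_5 = floor((14 + 9)/14) = 1.
  m_6 = 14*1 - 9 = 5, d_6 = (207 - 5^2)/14 = 182/14 = 13, a_6 = floor((14 + 5)/13) = 1.
  m_7 = 13*1 - 5 = 8, d_7 = (207 - 8^2)/13 = 143/13 = 11, a_7 = floor((14 + 8)/11) = 2.
  m_8 = 11*2 - 8 = 14, d_8 = (207 - 14^2)/11 = 11/11 = 1, a_8 = floor((14 + 14)/1) = 28.
  m_9 = 1*28 - 14 = 14, d_9 = (207 - 14^2)/1 = 11/1 = 11: (m_9, d_9) = (m_1, d_1) = (14, 11), so from here the quotients repeat a_1, ..., a_8; the period length is 8.
So sqrt(207) = [14; (2, 1, 1, 2, 1, 1, 2, 28)] with period length k = 8.
k is even, so the fundamental solution of x^2 - 207y^2 = 1 is (p_{k-1}, q_{k-1}) = (p_7, q_7); compute convergents through index 7.
Convergents (p_i = a_i*p_{i-1} + p_{i-2}, q_i = a_i*q_{i-1} + q_{i-2} with p_{-2}=0, p_{-1}=1, q_{-2}=1, q_{-1}=0):
  i=0: a_0=14, p_0 = 14*1 + 0 = 14, q_0 = 14*0 + 1 = 1.
  i=1: a_1=2, p_1 = 2*14 + 1 = 29, q_1 = 2*1 + 0 = 2.
  i=2: a_2=1, p_2 = 1*29 + 14 = 43, q_2 = 1*2 + 1 = 3.
  i=3: a_3=1, p_3 = 1*43 + 29 = 72, q_3 = 1*3 + 2 = 5.
  i=4: a_4=2, p_4 = 2*72 + 43 = 187, q_4 = 2*5 + 3 = 13.
  i=5: a_5=1, p_5 = 1*187 + 72 = 259, q_5 = 1*13 + 5 = 18.
  i=6: a_6=1, p_6 = 1*259 + 187 = 446, q_6 = 1*18 + 13 = 31.
  i=7: a_7=2, p_7 = 2*446 + 259 = 1151, q_7 = 2*31 + 18 = 80.
Check: 1151^2 - 207*80^2 = 1324801 - 1324800 = 1, so (x, y) = (1151, 80) solves the equation, and by the theorem it is the least positive solution.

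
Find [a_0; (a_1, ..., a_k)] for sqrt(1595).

[39; (1, 14, 1, 78)]

Write x_i = (sqrt(1595) + m_i)/d_i with (m_0, d_0) = (0, 1). a_0 = floor(sqrt(1595)) = 39, since 39^2 = 1521 <= 1595 < 1600 = 40^2.
Iterate m_{i+1} = d_i*a_i - m_i, d_{i+1} = (1595 - m_{i+1}^2)/d_i, a_{i+1} = floor((a_0 + m_{i+1})/d_{i+1}):
  m_1 = 1*39 - 0 = 39, d_1 = (1595 - 39^2)/1 = 74/1 = 74, a_1 = floor((39 + 39)/74) = 1.
  m_2 = 74*1 - 39 = 35, d_2 = (1595 - 35^2)/74 = 370/74 = 5, a_2 = floor((39 + 35)/5) = 14.
  m_3 = 5*14 - 35 = 35, d_3 = (1595 - 35^2)/5 = 370/5 = 74, a_3 = floor((39 + 35)/74) = 1.
  m_4 = 74*1 - 35 = 39, d_4 = (1595 - 39^2)/74 = 74/74 = 1, a_4 = floor((39 + 39)/1) = 78.
  m_5 = 1*78 - 39 = 39, d_5 = (1595 - 39^2)/1 = 74/1 = 74: (m_5, d_5) = (m_1, d_1) = (39, 74), so from here the quotients repeat a_1, ..., a_4; the period length is 4.
Hence the expansion of sqrt(1595) is a_0 = 39 followed by the repeating block 1, 14, 1, 78 (period 4).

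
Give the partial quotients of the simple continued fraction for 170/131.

[1; 3, 2, 1, 3, 1, 2]

Run the Euclidean algorithm on 170 and 131; the successive quotients are the partial quotients a_0, a_1, ... (each step inverts the fractional part left over by the previous one):
  170 = 1*131 + 39, so a_0 = 1.
  131 = 3*39 + 14, so a_1 = 3.
  39 = 2*14 + 11, so a_2 = 2.
  14 = 1*11 + 3, so a_3 = 1.
  11 = 3*3 + 2, so a_4 = 3.
  3 = 1*2 + 1, so a_5 = 1.
  2 = 2*1 + 0, so a_6 = 2.
The remainder reaches 0 after 7 divisions, so the expansion has 7 partial quotients, read off in order.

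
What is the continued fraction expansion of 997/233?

Run the Euclidean algorithm on 997 and 233; the successive quotients are the partial quotients a_0, a_1, ... (each step inverts the fractional part left over by the previous one):
  997 = 4*233 + 65, so a_0 = 4.
  233 = 3*65 + 38, so a_1 = 3.
  65 = 1*38 + 27, so a_2 = 1.
  38 = 1*27 + 11, so a_3 = 1.
  27 = 2*11 + 5, so a_4 = 2.
  11 = 2*5 + 1, so a_5 = 2.
  5 = 5*1 + 0, so a_6 = 5.
The remainder reaches 0 after 7 divisions, so the expansion has 7 partial quotients, read off in order.

[4; 3, 1, 1, 2, 2, 5]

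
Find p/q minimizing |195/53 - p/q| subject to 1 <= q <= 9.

Expand x = 195/53 as a continued fraction with the Euclidean algorithm:
  195 = 3*53 + 36, so a_0 = 3.
  53 = 1*36 + 17, so a_1 = 1.
  36 = 2*17 + 2, so a_2 = 2.
  17 = 8*2 + 1, so a_3 = 8.
  2 = 2*1 + 0, so a_4 = 2.
so x = [3; 1, 2, 8, 2].
Convergents (p_i = a_i*p_{i-1} + p_{i-2}, q_i = a_i*q_{i-1} + q_{i-2} with p_{-2}=0, p_{-1}=1, q_{-2}=1, q_{-1}=0), until the denominator exceeds 9:
  i=0: a_0=3, p_0 = 3*1 + 0 = 3, q_0 = 3*0 + 1 = 1.
  i=1: a_1=1, p_1 = 1*3 + 1 = 4, q_1 = 1*1 + 0 = 1.
  i=2: a_2=2, p_2 = 2*4 + 3 = 11, q_2 = 2*1 + 1 = 3.
  i=3: a_3=8, p_3 = 8*11 + 4 = 92, q_3 = 8*3 + 1 = 25.
q_3 = 25 > 9, so the last convergent with denominator <= 9 is p_2/q_2 = 11/3.
The closest fraction with denominator <= 9 is either p_2/q_2 or the intermediate fraction (k*p_2 + p_1)/(k*q_2 + q_1) with the largest k >= 1 whose denominator stays <= 9; these approach x as k grows, and every other convergent or intermediate fraction in range is farther away.
Largest k: floor((9 - q_1)/q_2) = floor((9 - 1)/3) = 2.
That gives (2*11 + 4)/(2*3 + 1) = 26/7.
Compare the errors: |x - 11/3| = |195*3 - 11*53|/(53*3) = 2/159, and |x - 26/7| = |195*7 - 26*53|/(53*7) = 13/371.
Cross-multiplying, 2*371 = 742 < 2067 = 13*159, so 2/159 is smaller: the convergent 11/3 is closer to x than 26/7.

11/3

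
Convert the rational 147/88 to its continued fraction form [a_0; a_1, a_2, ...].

Run the Euclidean algorithm on 147 and 88; the successive quotients are the partial quotients a_0, a_1, ... (each step inverts the fractional part left over by the previous one):
  147 = 1*88 + 59, so a_0 = 1.
  88 = 1*59 + 29, so a_1 = 1.
  59 = 2*29 + 1, so a_2 = 2.
  29 = 29*1 + 0, so a_3 = 29.
The remainder reaches 0 after 4 divisions, so the expansion has 4 partial quotients, read off in order.

[1; 1, 2, 29]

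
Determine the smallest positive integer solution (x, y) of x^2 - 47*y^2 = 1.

(x, y) = (48, 7)

First expand sqrt(47) as a continued fraction. With x_i = (sqrt(47) + m_i)/d_i and (m_0, d_0) = (0, 1): a_0 = floor(sqrt(47)) = 6, since 6^2 = 36 <= 47 < 49 = 7^2.
Iterate m_{i+1} = d_i*a_i - m_i, d_{i+1} = (47 - m_{i+1}^2)/d_i, a_{i+1} = floor((a_0 + m_{i+1})/d_{i+1}):
  m_1 = 1*6 - 0 = 6, d_1 = (47 - 6^2)/1 = 11/1 = 11, a_1 = floor((6 + 6)/11) = 1.
  m_2 = 11*1 - 6 = 5, d_2 = (47 - 5^2)/11 = 22/11 = 2, a_2 = floor((6 + 5)/2) = 5.
  m_3 = 2*5 - 5 = 5, d_3 = (47 - 5^2)/2 = 22/2 = 11, a_3 = floor((6 + 5)/11) = 1.
  m_4 = 11*1 - 5 = 6, d_4 = (47 - 6^2)/11 = 11/11 = 1, a_4 = floor((6 + 6)/1) = 12.
  m_5 = 1*12 - 6 = 6, d_5 = (47 - 6^2)/1 = 11/1 = 11: (m_5, d_5) = (m_1, d_1) = (6, 11), so from here the quotients repeat a_1, ..., a_4; the period length is 4.
So sqrt(47) = [6; (1, 5, 1, 12)] with period length k = 4.
k is even, so the fundamental solution of x^2 - 47y^2 = 1 is (p_{k-1}, q_{k-1}) = (p_3, q_3); compute convergents through index 3.
Convergents (p_i = a_i*p_{i-1} + p_{i-2}, q_i = a_i*q_{i-1} + q_{i-2} with p_{-2}=0, p_{-1}=1, q_{-2}=1, q_{-1}=0):
  i=0: a_0=6, p_0 = 6*1 + 0 = 6, q_0 = 6*0 + 1 = 1.
  i=1: a_1=1, p_1 = 1*6 + 1 = 7, q_1 = 1*1 + 0 = 1.
  i=2: a_2=5, p_2 = 5*7 + 6 = 41, q_2 = 5*1 + 1 = 6.
  i=3: a_3=1, p_3 = 1*41 + 7 = 48, q_3 = 1*6 + 1 = 7.
Check: 48^2 - 47*7^2 = 2304 - 2303 = 1, so (x, y) = (48, 7) solves the equation, and by the theorem it is the least positive solution.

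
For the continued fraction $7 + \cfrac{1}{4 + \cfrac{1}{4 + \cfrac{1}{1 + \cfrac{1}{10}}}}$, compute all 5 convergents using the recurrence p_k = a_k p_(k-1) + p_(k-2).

7/1, 29/4, 123/17, 152/21, 1643/227

Using the convergent recurrence p_i = a_i*p_{i-1} + p_{i-2}, q_i = a_i*q_{i-1} + q_{i-2} with p_{-2}=0, p_{-1}=1, q_{-2}=1, q_{-1}=0:
  i=0: a_0=7, p_0 = 7*1 + 0 = 7, q_0 = 7*0 + 1 = 1.
  i=1: a_1=4, p_1 = 4*7 + 1 = 29, q_1 = 4*1 + 0 = 4.
  i=2: a_2=4, p_2 = 4*29 + 7 = 123, q_2 = 4*4 + 1 = 17.
  i=3: a_3=1, p_3 = 1*123 + 29 = 152, q_3 = 1*17 + 4 = 21.
  i=4: a_4=10, p_4 = 10*152 + 123 = 1643, q_4 = 10*21 + 17 = 227.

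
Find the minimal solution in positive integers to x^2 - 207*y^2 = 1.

First expand sqrt(207) as a continued fraction. With x_i = (sqrt(207) + m_i)/d_i and (m_0, d_0) = (0, 1): a_0 = floor(sqrt(207)) = 14, since 14^2 = 196 <= 207 < 225 = 15^2.
Iterate m_{i+1} = d_i*a_i - m_i, d_{i+1} = (207 - m_{i+1}^2)/d_i, a_{i+1} = floor((a_0 + m_{i+1})/d_{i+1}):
  m_1 = 1*14 - 0 = 14, d_1 = (207 - 14^2)/1 = 11/1 = 11, a_1 = floor((14 + 14)/11) = 2.
  m_2 = 11*2 - 14 = 8, d_2 = (207 - 8^2)/11 = 143/11 = 13, a_2 = floor((14 + 8)/13) = 1.
  m_3 = 13*1 - 8 = 5, d_3 = (207 - 5^2)/13 = 182/13 = 14, a_3 = floor((14 + 5)/14) = 1.
  m_4 = 14*1 - 5 = 9, d_4 = (207 - 9^2)/14 = 126/14 = 9, a_4 = floor((14 + 9)/9) = 2.
  m_5 = 9*2 - 9 = 9, d_5 = (207 - 9^2)/9 = 126/9 = 14, a_5 = floor((14 + 9)/14) = 1.
  m_6 = 14*1 - 9 = 5, d_6 = (207 - 5^2)/14 = 182/14 = 13, a_6 = floor((14 + 5)/13) = 1.
  m_7 = 13*1 - 5 = 8, d_7 = (207 - 8^2)/13 = 143/13 = 11, a_7 = floor((14 + 8)/11) = 2.
  m_8 = 11*2 - 8 = 14, d_8 = (207 - 14^2)/11 = 11/11 = 1, a_8 = floor((14 + 14)/1) = 28.
  m_9 = 1*28 - 14 = 14, d_9 = (207 - 14^2)/1 = 11/1 = 11: (m_9, d_9) = (m_1, d_1) = (14, 11), so from here the quotients repeat a_1, ..., a_8; the period length is 8.
So sqrt(207) = [14; (2, 1, 1, 2, 1, 1, 2, 28)] with period length k = 8.
k is even, so the fundamental solution of x^2 - 207y^2 = 1 is (p_{k-1}, q_{k-1}) = (p_7, q_7); compute convergents through index 7.
Convergents (p_i = a_i*p_{i-1} + p_{i-2}, q_i = a_i*q_{i-1} + q_{i-2} with p_{-2}=0, p_{-1}=1, q_{-2}=1, q_{-1}=0):
  i=0: a_0=14, p_0 = 14*1 + 0 = 14, q_0 = 14*0 + 1 = 1.
  i=1: a_1=2, p_1 = 2*14 + 1 = 29, q_1 = 2*1 + 0 = 2.
  i=2: a_2=1, p_2 = 1*29 + 14 = 43, q_2 = 1*2 + 1 = 3.
  i=3: a_3=1, p_3 = 1*43 + 29 = 72, q_3 = 1*3 + 2 = 5.
  i=4: a_4=2, p_4 = 2*72 + 43 = 187, q_4 = 2*5 + 3 = 13.
  i=5: a_5=1, p_5 = 1*187 + 72 = 259, q_5 = 1*13 + 5 = 18.
  i=6: a_6=1, p_6 = 1*259 + 187 = 446, q_6 = 1*18 + 13 = 31.
  i=7: a_7=2, p_7 = 2*446 + 259 = 1151, q_7 = 2*31 + 18 = 80.
Check: 1151^2 - 207*80^2 = 1324801 - 1324800 = 1, so (x, y) = (1151, 80) solves the equation, and by the theorem it is the least positive solution.

(x, y) = (1151, 80)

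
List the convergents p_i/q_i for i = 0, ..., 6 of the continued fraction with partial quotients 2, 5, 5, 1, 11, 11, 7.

Using the convergent recurrence p_i = a_i*p_{i-1} + p_{i-2}, q_i = a_i*q_{i-1} + q_{i-2} with p_{-2}=0, p_{-1}=1, q_{-2}=1, q_{-1}=0:
  i=0: a_0=2, p_0 = 2*1 + 0 = 2, q_0 = 2*0 + 1 = 1.
  i=1: a_1=5, p_1 = 5*2 + 1 = 11, q_1 = 5*1 + 0 = 5.
  i=2: a_2=5, p_2 = 5*11 + 2 = 57, q_2 = 5*5 + 1 = 26.
  i=3: a_3=1, p_3 = 1*57 + 11 = 68, q_3 = 1*26 + 5 = 31.
  i=4: a_4=11, p_4 = 11*68 + 57 = 805, q_4 = 11*31 + 26 = 367.
  i=5: a_5=11, p_5 = 11*805 + 68 = 8923, q_5 = 11*367 + 31 = 4068.
  i=6: a_6=7, p_6 = 7*8923 + 805 = 63266, q_6 = 7*4068 + 367 = 28843.

2/1, 11/5, 57/26, 68/31, 805/367, 8923/4068, 63266/28843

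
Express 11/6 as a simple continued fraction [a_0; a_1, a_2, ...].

[1; 1, 5]

Run the Euclidean algorithm on 11 and 6; the successive quotients are the partial quotients a_0, a_1, ... (each step inverts the fractional part left over by the previous one):
  11 = 1*6 + 5, so a_0 = 1.
  6 = 1*5 + 1, so a_1 = 1.
  5 = 5*1 + 0, so a_2 = 5.
The remainder reaches 0 after 3 divisions, so the expansion has 3 partial quotients, read off in order.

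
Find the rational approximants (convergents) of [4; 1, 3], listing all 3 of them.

4/1, 5/1, 19/4

Using the convergent recurrence p_i = a_i*p_{i-1} + p_{i-2}, q_i = a_i*q_{i-1} + q_{i-2} with p_{-2}=0, p_{-1}=1, q_{-2}=1, q_{-1}=0:
  i=0: a_0=4, p_0 = 4*1 + 0 = 4, q_0 = 4*0 + 1 = 1.
  i=1: a_1=1, p_1 = 1*4 + 1 = 5, q_1 = 1*1 + 0 = 1.
  i=2: a_2=3, p_2 = 3*5 + 4 = 19, q_2 = 3*1 + 1 = 4.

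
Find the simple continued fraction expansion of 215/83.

[2; 1, 1, 2, 3, 1, 3]

Run the Euclidean algorithm on 215 and 83; the successive quotients are the partial quotients a_0, a_1, ... (each step inverts the fractional part left over by the previous one):
  215 = 2*83 + 49, so a_0 = 2.
  83 = 1*49 + 34, so a_1 = 1.
  49 = 1*34 + 15, so a_2 = 1.
  34 = 2*15 + 4, so a_3 = 2.
  15 = 3*4 + 3, so a_4 = 3.
  4 = 1*3 + 1, so a_5 = 1.
  3 = 3*1 + 0, so a_6 = 3.
The remainder reaches 0 after 7 divisions, so the expansion has 7 partial quotients, read off in order.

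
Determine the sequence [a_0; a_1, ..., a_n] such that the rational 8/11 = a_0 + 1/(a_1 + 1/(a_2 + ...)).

Run the Euclidean algorithm on 8 and 11; the successive quotients are the partial quotients a_0, a_1, ... (each step inverts the fractional part left over by the previous one):
  8 = 0*11 + 8, so a_0 = 0.
  11 = 1*8 + 3, so a_1 = 1.
  8 = 2*3 + 2, so a_2 = 2.
  3 = 1*2 + 1, so a_3 = 1.
  2 = 2*1 + 0, so a_4 = 2.
The remainder reaches 0 after 5 divisions, so the expansion has 5 partial quotients, read off in order.

[0; 1, 2, 1, 2]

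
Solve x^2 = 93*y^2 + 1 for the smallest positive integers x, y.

First expand sqrt(93) as a continued fraction. With x_i = (sqrt(93) + m_i)/d_i and (m_0, d_0) = (0, 1): a_0 = floor(sqrt(93)) = 9, since 9^2 = 81 <= 93 < 100 = 10^2.
Iterate m_{i+1} = d_i*a_i - m_i, d_{i+1} = (93 - m_{i+1}^2)/d_i, a_{i+1} = floor((a_0 + m_{i+1})/d_{i+1}):
  m_1 = 1*9 - 0 = 9, d_1 = (93 - 9^2)/1 = 12/1 = 12, a_1 = floor((9 + 9)/12) = 1.
  m_2 = 12*1 - 9 = 3, d_2 = (93 - 3^2)/12 = 84/12 = 7, a_2 = floor((9 + 3)/7) = 1.
  m_3 = 7*1 - 3 = 4, d_3 = (93 - 4^2)/7 = 77/7 = 11, a_3 = floor((9 + 4)/11) = 1.
  m_4 = 11*1 - 4 = 7, d_4 = (93 - 7^2)/11 = 44/11 = 4, a_4 = floor((9 + 7)/4) = 4.
  m_5 = 4*4 - 7 = 9, d_5 = (93 - 9^2)/4 = 12/4 = 3, a_5 = floor((9 + 9)/3) = 6.
  m_6 = 3*6 - 9 = 9, d_6 = (93 - 9^2)/3 = 12/3 = 4, a_6 = floor((9 + 9)/4) = 4.
  m_7 = 4*4 - 9 = 7, d_7 = (93 - 7^2)/4 = 44/4 = 11, a_7 = floor((9 + 7)/11) = 1.
  m_8 = 11*1 - 7 = 4, d_8 = (93 - 4^2)/11 = 77/11 = 7, a_8 = floor((9 + 4)/7) = 1.
  m_9 = 7*1 - 4 = 3, d_9 = (93 - 3^2)/7 = 84/7 = 12, a_9 = floor((9 + 3)/12) = 1.
  m_10 = 12*1 - 3 = 9, d_10 = (93 - 9^2)/12 = 12/12 = 1, a_10 = floor((9 + 9)/1) = 18.
  m_11 = 1*18 - 9 = 9, d_11 = (93 - 9^2)/1 = 12/1 = 12: (m_11, d_11) = (m_1, d_1) = (9, 12), so from here the quotients repeat a_1, ..., a_10; the period length is 10.
So sqrt(93) = [9; (1, 1, 1, 4, 6, 4, 1, 1, 1, 18)] with period length k = 10.
k is even, so the fundamental solution of x^2 - 93y^2 = 1 is (p_{k-1}, q_{k-1}) = (p_9, q_9); compute convergents through index 9.
Convergents (p_i = a_i*p_{i-1} + p_{i-2}, q_i = a_i*q_{i-1} + q_{i-2} with p_{-2}=0, p_{-1}=1, q_{-2}=1, q_{-1}=0):
  i=0: a_0=9, p_0 = 9*1 + 0 = 9, q_0 = 9*0 + 1 = 1.
  i=1: a_1=1, p_1 = 1*9 + 1 = 10, q_1 = 1*1 + 0 = 1.
  i=2: a_2=1, p_2 = 1*10 + 9 = 19, q_2 = 1*1 + 1 = 2.
  i=3: a_3=1, p_3 = 1*19 + 10 = 29, q_3 = 1*2 + 1 = 3.
  i=4: a_4=4, p_4 = 4*29 + 19 = 135, q_4 = 4*3 + 2 = 14.
  i=5: a_5=6, p_5 = 6*135 + 29 = 839, q_5 = 6*14 + 3 = 87.
  i=6: a_6=4, p_6 = 4*839 + 135 = 3491, q_6 = 4*87 + 14 = 362.
  i=7: a_7=1, p_7 = 1*3491 + 839 = 4330, q_7 = 1*362 + 87 = 449.
  i=8: a_8=1, p_8 = 1*4330 + 3491 = 7821, q_8 = 1*449 + 362 = 811.
  i=9: a_9=1, p_9 = 1*7821 + 4330 = 12151, q_9 = 1*811 + 449 = 1260.
Check: 12151^2 - 93*1260^2 = 147646801 - 147646800 = 1, so (x, y) = (12151, 1260) solves the equation, and by the theorem it is the least positive solution.

(x, y) = (12151, 1260)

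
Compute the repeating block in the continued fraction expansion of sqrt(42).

[6; (2, 12)]

Write x_i = (sqrt(42) + m_i)/d_i with (m_0, d_0) = (0, 1). a_0 = floor(sqrt(42)) = 6, since 6^2 = 36 <= 42 < 49 = 7^2.
Iterate m_{i+1} = d_i*a_i - m_i, d_{i+1} = (42 - m_{i+1}^2)/d_i, a_{i+1} = floor((a_0 + m_{i+1})/d_{i+1}):
  m_1 = 1*6 - 0 = 6, d_1 = (42 - 6^2)/1 = 6/1 = 6, a_1 = floor((6 + 6)/6) = 2.
  m_2 = 6*2 - 6 = 6, d_2 = (42 - 6^2)/6 = 6/6 = 1, a_2 = floor((6 + 6)/1) = 12.
  m_3 = 1*12 - 6 = 6, d_3 = (42 - 6^2)/1 = 6/1 = 6: (m_3, d_3) = (m_1, d_1) = (6, 6), so from here the quotients repeat a_1, a_2; the period length is 2.
Hence the expansion of sqrt(42) is a_0 = 6 followed by the repeating block 2, 12 (period 2).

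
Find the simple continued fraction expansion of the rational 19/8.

[2; 2, 1, 2]

Run the Euclidean algorithm on 19 and 8; the successive quotients are the partial quotients a_0, a_1, ... (each step inverts the fractional part left over by the previous one):
  19 = 2*8 + 3, so a_0 = 2.
  8 = 2*3 + 2, so a_1 = 2.
  3 = 1*2 + 1, so a_2 = 1.
  2 = 2*1 + 0, so a_3 = 2.
The remainder reaches 0 after 4 divisions, so the expansion has 4 partial quotients, read off in order.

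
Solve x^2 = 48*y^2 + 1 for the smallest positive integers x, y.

First expand sqrt(48) as a continued fraction. With x_i = (sqrt(48) + m_i)/d_i and (m_0, d_0) = (0, 1): a_0 = floor(sqrt(48)) = 6, since 6^2 = 36 <= 48 < 49 = 7^2.
Iterate m_{i+1} = d_i*a_i - m_i, d_{i+1} = (48 - m_{i+1}^2)/d_i, a_{i+1} = floor((a_0 + m_{i+1})/d_{i+1}):
  m_1 = 1*6 - 0 = 6, d_1 = (48 - 6^2)/1 = 12/1 = 12, a_1 = floor((6 + 6)/12) = 1.
  m_2 = 12*1 - 6 = 6, d_2 = (48 - 6^2)/12 = 12/12 = 1, a_2 = floor((6 + 6)/1) = 12.
  m_3 = 1*12 - 6 = 6, d_3 = (48 - 6^2)/1 = 12/1 = 12: (m_3, d_3) = (m_1, d_1) = (6, 12), so from here the quotients repeat a_1, a_2; the period length is 2.
So sqrt(48) = [6; (1, 12)] with period length k = 2.
k is even, so the fundamental solution of x^2 - 48y^2 = 1 is (p_{k-1}, q_{k-1}) = (p_1, q_1); compute convergents through index 1.
Convergents (p_i = a_i*p_{i-1} + p_{i-2}, q_i = a_i*q_{i-1} + q_{i-2} with p_{-2}=0, p_{-1}=1, q_{-2}=1, q_{-1}=0):
  i=0: a_0=6, p_0 = 6*1 + 0 = 6, q_0 = 6*0 + 1 = 1.
  i=1: a_1=1, p_1 = 1*6 + 1 = 7, q_1 = 1*1 + 0 = 1.
Check: 7^2 - 48*1^2 = 49 - 48 = 1, so (x, y) = (7, 1) solves the equation, and by the theorem it is the least positive solution.

(x, y) = (7, 1)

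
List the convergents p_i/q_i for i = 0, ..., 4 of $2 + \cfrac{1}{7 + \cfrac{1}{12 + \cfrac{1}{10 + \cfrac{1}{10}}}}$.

2/1, 15/7, 182/85, 1835/857, 18532/8655

Using the convergent recurrence p_i = a_i*p_{i-1} + p_{i-2}, q_i = a_i*q_{i-1} + q_{i-2} with p_{-2}=0, p_{-1}=1, q_{-2}=1, q_{-1}=0:
  i=0: a_0=2, p_0 = 2*1 + 0 = 2, q_0 = 2*0 + 1 = 1.
  i=1: a_1=7, p_1 = 7*2 + 1 = 15, q_1 = 7*1 + 0 = 7.
  i=2: a_2=12, p_2 = 12*15 + 2 = 182, q_2 = 12*7 + 1 = 85.
  i=3: a_3=10, p_3 = 10*182 + 15 = 1835, q_3 = 10*85 + 7 = 857.
  i=4: a_4=10, p_4 = 10*1835 + 182 = 18532, q_4 = 10*857 + 85 = 8655.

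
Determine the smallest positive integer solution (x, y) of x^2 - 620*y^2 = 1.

First expand sqrt(620) as a continued fraction. With x_i = (sqrt(620) + m_i)/d_i and (m_0, d_0) = (0, 1): a_0 = floor(sqrt(620)) = 24, since 24^2 = 576 <= 620 < 625 = 25^2.
Iterate m_{i+1} = d_i*a_i - m_i, d_{i+1} = (620 - m_{i+1}^2)/d_i, a_{i+1} = floor((a_0 + m_{i+1})/d_{i+1}):
  m_1 = 1*24 - 0 = 24, d_1 = (620 - 24^2)/1 = 44/1 = 44, a_1 = floor((24 + 24)/44) = 1.
  m_2 = 44*1 - 24 = 20, d_2 = (620 - 20^2)/44 = 220/44 = 5, a_2 = floor((24 + 20)/5) = 8.
  m_3 = 5*8 - 20 = 20, d_3 = (620 - 20^2)/5 = 220/5 = 44, a_3 = floor((24 + 20)/44) = 1.
  m_4 = 44*1 - 20 = 24, d_4 = (620 - 24^2)/44 = 44/44 = 1, a_4 = floor((24 + 24)/1) = 48.
  m_5 = 1*48 - 24 = 24, d_5 = (620 - 24^2)/1 = 44/1 = 44: (m_5, d_5) = (m_1, d_1) = (24, 44), so from here the quotients repeat a_1, ..., a_4; the period length is 4.
So sqrt(620) = [24; (1, 8, 1, 48)] with period length k = 4.
k is even, so the fundamental solution of x^2 - 620y^2 = 1 is (p_{k-1}, q_{k-1}) = (p_3, q_3); compute convergents through index 3.
Convergents (p_i = a_i*p_{i-1} + p_{i-2}, q_i = a_i*q_{i-1} + q_{i-2} with p_{-2}=0, p_{-1}=1, q_{-2}=1, q_{-1}=0):
  i=0: a_0=24, p_0 = 24*1 + 0 = 24, q_0 = 24*0 + 1 = 1.
  i=1: a_1=1, p_1 = 1*24 + 1 = 25, q_1 = 1*1 + 0 = 1.
  i=2: a_2=8, p_2 = 8*25 + 24 = 224, q_2 = 8*1 + 1 = 9.
  i=3: a_3=1, p_3 = 1*224 + 25 = 249, q_3 = 1*9 + 1 = 10.
Check: 249^2 - 620*10^2 = 62001 - 62000 = 1, so (x, y) = (249, 10) solves the equation, and by the theorem it is the least positive solution.

(x, y) = (249, 10)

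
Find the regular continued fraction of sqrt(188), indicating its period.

Write x_i = (sqrt(188) + m_i)/d_i with (m_0, d_0) = (0, 1). a_0 = floor(sqrt(188)) = 13, since 13^2 = 169 <= 188 < 196 = 14^2.
Iterate m_{i+1} = d_i*a_i - m_i, d_{i+1} = (188 - m_{i+1}^2)/d_i, a_{i+1} = floor((a_0 + m_{i+1})/d_{i+1}):
  m_1 = 1*13 - 0 = 13, d_1 = (188 - 13^2)/1 = 19/1 = 19, a_1 = floor((13 + 13)/19) = 1.
  m_2 = 19*1 - 13 = 6, d_2 = (188 - 6^2)/19 = 152/19 = 8, a_2 = floor((13 + 6)/8) = 2.
  m_3 = 8*2 - 6 = 10, d_3 = (188 - 10^2)/8 = 88/8 = 11, a_3 = floor((13 + 10)/11) = 2.
  m_4 = 11*2 - 10 = 12, d_4 = (188 - 12^2)/11 = 44/11 = 4, a_4 = floor((13 + 12)/4) = 6.
  m_5 = 4*6 - 12 = 12, d_5 = (188 - 12^2)/4 = 44/4 = 11, a_5 = floor((13 + 12)/11) = 2.
  m_6 = 11*2 - 12 = 10, d_6 = (188 - 10^2)/11 = 88/11 = 8, a_6 = floor((13 + 10)/8) = 2.
  m_7 = 8*2 - 10 = 6, d_7 = (188 - 6^2)/8 = 152/8 = 19, a_7 = floor((13 + 6)/19) = 1.
  m_8 = 19*1 - 6 = 13, d_8 = (188 - 13^2)/19 = 19/19 = 1, a_8 = floor((13 + 13)/1) = 26.
  m_9 = 1*26 - 13 = 13, d_9 = (188 - 13^2)/1 = 19/1 = 19: (m_9, d_9) = (m_1, d_1) = (13, 19), so from here the quotients repeat a_1, ..., a_8; the period length is 8.
Hence the expansion of sqrt(188) is a_0 = 13 followed by the repeating block 1, 2, 2, 6, 2, 2, 1, 26 (period 8).

[13; (1, 2, 2, 6, 2, 2, 1, 26)]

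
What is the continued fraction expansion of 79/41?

Run the Euclidean algorithm on 79 and 41; the successive quotients are the partial quotients a_0, a_1, ... (each step inverts the fractional part left over by the previous one):
  79 = 1*41 + 38, so a_0 = 1.
  41 = 1*38 + 3, so a_1 = 1.
  38 = 12*3 + 2, so a_2 = 12.
  3 = 1*2 + 1, so a_3 = 1.
  2 = 2*1 + 0, so a_4 = 2.
The remainder reaches 0 after 5 divisions, so the expansion has 5 partial quotients, read off in order.

[1; 1, 12, 1, 2]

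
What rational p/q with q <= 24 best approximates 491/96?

Expand x = 491/96 as a continued fraction with the Euclidean algorithm:
  491 = 5*96 + 11, so a_0 = 5.
  96 = 8*11 + 8, so a_1 = 8.
  11 = 1*8 + 3, so a_2 = 1.
  8 = 2*3 + 2, so a_3 = 2.
  3 = 1*2 + 1, so a_4 = 1.
  2 = 2*1 + 0, so a_5 = 2.
so x = [5; 8, 1, 2, 1, 2].
Convergents (p_i = a_i*p_{i-1} + p_{i-2}, q_i = a_i*q_{i-1} + q_{i-2} with p_{-2}=0, p_{-1}=1, q_{-2}=1, q_{-1}=0), until the denominator exceeds 24:
  i=0: a_0=5, p_0 = 5*1 + 0 = 5, q_0 = 5*0 + 1 = 1.
  i=1: a_1=8, p_1 = 8*5 + 1 = 41, q_1 = 8*1 + 0 = 8.
  i=2: a_2=1, p_2 = 1*41 + 5 = 46, q_2 = 1*8 + 1 = 9.
  i=3: a_3=2, p_3 = 2*46 + 41 = 133, q_3 = 2*9 + 8 = 26.
q_3 = 26 > 24, so the last convergent with denominator <= 24 is p_2/q_2 = 46/9.
The closest fraction with denominator <= 24 is either p_2/q_2 or the intermediate fraction (k*p_2 + p_1)/(k*q_2 + q_1) with the largest k >= 1 whose denominator stays <= 24; these approach x as k grows, and every other convergent or intermediate fraction in range is farther away.
Largest k: floor((24 - q_1)/q_2) = floor((24 - 8)/9) = 1.
That gives (1*46 + 41)/(1*9 + 8) = 87/17.
Compare the errors: |x - 46/9| = |491*9 - 46*96|/(96*9) = 3/864, and |x - 87/17| = |491*17 - 87*96|/(96*17) = 5/1632.
Cross-multiplying, 5*864 = 4320 < 4896 = 3*1632, so 5/1632 is smaller: the intermediate fraction 87/17 is closer to x than 46/9.

87/17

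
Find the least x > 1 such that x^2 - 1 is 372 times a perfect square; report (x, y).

(x, y) = (12151, 630)

First expand sqrt(372) as a continued fraction. With x_i = (sqrt(372) + m_i)/d_i and (m_0, d_0) = (0, 1): a_0 = floor(sqrt(372)) = 19, since 19^2 = 361 <= 372 < 400 = 20^2.
Iterate m_{i+1} = d_i*a_i - m_i, d_{i+1} = (372 - m_{i+1}^2)/d_i, a_{i+1} = floor((a_0 + m_{i+1})/d_{i+1}):
  m_1 = 1*19 - 0 = 19, d_1 = (372 - 19^2)/1 = 11/1 = 11, a_1 = floor((19 + 19)/11) = 3.
  m_2 = 11*3 - 19 = 14, d_2 = (372 - 14^2)/11 = 176/11 = 16, a_2 = floor((19 + 14)/16) = 2.
  m_3 = 16*2 - 14 = 18, d_3 = (372 - 18^2)/16 = 48/16 = 3, a_3 = floor((19 + 18)/3) = 12.
  m_4 = 3*12 - 18 = 18, d_4 = (372 - 18^2)/3 = 48/3 = 16, a_4 = floor((19 + 18)/16) = 2.
  m_5 = 16*2 - 18 = 14, d_5 = (372 - 14^2)/16 = 176/16 = 11, a_5 = floor((19 + 14)/11) = 3.
  m_6 = 11*3 - 14 = 19, d_6 = (372 - 19^2)/11 = 11/11 = 1, a_6 = floor((19 + 19)/1) = 38.
  m_7 = 1*38 - 19 = 19, d_7 = (372 - 19^2)/1 = 11/1 = 11: (m_7, d_7) = (m_1, d_1) = (19, 11), so from here the quotients repeat a_1, ..., a_6; the period length is 6.
So sqrt(372) = [19; (3, 2, 12, 2, 3, 38)] with period length k = 6.
k is even, so the fundamental solution of x^2 - 372y^2 = 1 is (p_{k-1}, q_{k-1}) = (p_5, q_5); compute convergents through index 5.
Convergents (p_i = a_i*p_{i-1} + p_{i-2}, q_i = a_i*q_{i-1} + q_{i-2} with p_{-2}=0, p_{-1}=1, q_{-2}=1, q_{-1}=0):
  i=0: a_0=19, p_0 = 19*1 + 0 = 19, q_0 = 19*0 + 1 = 1.
  i=1: a_1=3, p_1 = 3*19 + 1 = 58, q_1 = 3*1 + 0 = 3.
  i=2: a_2=2, p_2 = 2*58 + 19 = 135, q_2 = 2*3 + 1 = 7.
  i=3: a_3=12, p_3 = 12*135 + 58 = 1678, q_3 = 12*7 + 3 = 87.
  i=4: a_4=2, p_4 = 2*1678 + 135 = 3491, q_4 = 2*87 + 7 = 181.
  i=5: a_5=3, p_5 = 3*3491 + 1678 = 12151, q_5 = 3*181 + 87 = 630.
Check: 12151^2 - 372*630^2 = 147646801 - 147646800 = 1, so (x, y) = (12151, 630) solves the equation, and by the theorem it is the least positive solution.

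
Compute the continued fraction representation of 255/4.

[63; 1, 3]

Run the Euclidean algorithm on 255 and 4; the successive quotients are the partial quotients a_0, a_1, ... (each step inverts the fractional part left over by the previous one):
  255 = 63*4 + 3, so a_0 = 63.
  4 = 1*3 + 1, so a_1 = 1.
  3 = 3*1 + 0, so a_2 = 3.
The remainder reaches 0 after 3 divisions, so the expansion has 3 partial quotients, read off in order.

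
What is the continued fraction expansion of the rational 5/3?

Run the Euclidean algorithm on 5 and 3; the successive quotients are the partial quotients a_0, a_1, ... (each step inverts the fractional part left over by the previous one):
  5 = 1*3 + 2, so a_0 = 1.
  3 = 1*2 + 1, so a_1 = 1.
  2 = 2*1 + 0, so a_2 = 2.
The remainder reaches 0 after 3 divisions, so the expansion has 3 partial quotients, read off in order.

[1; 1, 2]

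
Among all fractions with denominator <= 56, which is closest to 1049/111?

189/20

Expand x = 1049/111 as a continued fraction with the Euclidean algorithm:
  1049 = 9*111 + 50, so a_0 = 9.
  111 = 2*50 + 11, so a_1 = 2.
  50 = 4*11 + 6, so a_2 = 4.
  11 = 1*6 + 5, so a_3 = 1.
  6 = 1*5 + 1, so a_4 = 1.
  5 = 5*1 + 0, so a_5 = 5.
so x = [9; 2, 4, 1, 1, 5].
Convergents (p_i = a_i*p_{i-1} + p_{i-2}, q_i = a_i*q_{i-1} + q_{i-2} with p_{-2}=0, p_{-1}=1, q_{-2}=1, q_{-1}=0), until the denominator exceeds 56:
  i=0: a_0=9, p_0 = 9*1 + 0 = 9, q_0 = 9*0 + 1 = 1.
  i=1: a_1=2, p_1 = 2*9 + 1 = 19, q_1 = 2*1 + 0 = 2.
  i=2: a_2=4, p_2 = 4*19 + 9 = 85, q_2 = 4*2 + 1 = 9.
  i=3: a_3=1, p_3 = 1*85 + 19 = 104, q_3 = 1*9 + 2 = 11.
  i=4: a_4=1, p_4 = 1*104 + 85 = 189, q_4 = 1*11 + 9 = 20.
  i=5: a_5=5, p_5 = 5*189 + 104 = 1049, q_5 = 5*20 + 11 = 111.
q_5 = 111 > 56, so the last convergent with denominator <= 56 is p_4/q_4 = 189/20.
The closest fraction with denominator <= 56 is either p_4/q_4 or the intermediate fraction (k*p_4 + p_3)/(k*q_4 + q_3) with the largest k >= 1 whose denominator stays <= 56; these approach x as k grows, and every other convergent or intermediate fraction in range is farther away.
Largest k: floor((56 - q_3)/q_4) = floor((56 - 11)/20) = 2.
That gives (2*189 + 104)/(2*20 + 11) = 482/51.
Compare the errors: |x - 189/20| = |1049*20 - 189*111|/(111*20) = 1/2220, and |x - 482/51| = |1049*51 - 482*111|/(111*51) = 3/5661.
Cross-multiplying, 1*5661 = 5661 < 6660 = 3*2220, so 1/2220 is smaller: the convergent 189/20 is closer to x than 482/51.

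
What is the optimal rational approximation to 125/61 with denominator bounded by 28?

41/20

Expand x = 125/61 as a continued fraction with the Euclidean algorithm:
  125 = 2*61 + 3, so a_0 = 2.
  61 = 20*3 + 1, so a_1 = 20.
  3 = 3*1 + 0, so a_2 = 3.
so x = [2; 20, 3].
Convergents (p_i = a_i*p_{i-1} + p_{i-2}, q_i = a_i*q_{i-1} + q_{i-2} with p_{-2}=0, p_{-1}=1, q_{-2}=1, q_{-1}=0), until the denominator exceeds 28:
  i=0: a_0=2, p_0 = 2*1 + 0 = 2, q_0 = 2*0 + 1 = 1.
  i=1: a_1=20, p_1 = 20*2 + 1 = 41, q_1 = 20*1 + 0 = 20.
  i=2: a_2=3, p_2 = 3*41 + 2 = 125, q_2 = 3*20 + 1 = 61.
q_2 = 61 > 28, so the last convergent with denominator <= 28 is p_1/q_1 = 41/20.
The closest fraction with denominator <= 28 is either p_1/q_1 or the intermediate fraction (k*p_1 + p_0)/(k*q_1 + q_0) with the largest k >= 1 whose denominator stays <= 28; these approach x as k grows, and every other convergent or intermediate fraction in range is farther away.
Largest k: floor((28 - q_0)/q_1) = floor((28 - 1)/20) = 1.
That gives (1*41 + 2)/(1*20 + 1) = 43/21.
Compare the errors: |x - 41/20| = |125*20 - 41*61|/(61*20) = 1/1220, and |x - 43/21| = |125*21 - 43*61|/(61*21) = 2/1281.
Cross-multiplying, 1*1281 = 1281 < 2440 = 2*1220, so 1/1220 is smaller: the convergent 41/20 is closer to x than 43/21.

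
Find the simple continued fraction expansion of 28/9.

Run the Euclidean algorithm on 28 and 9; the successive quotients are the partial quotients a_0, a_1, ... (each step inverts the fractional part left over by the previous one):
  28 = 3*9 + 1, so a_0 = 3.
  9 = 9*1 + 0, so a_1 = 9.
The remainder reaches 0 after 2 divisions, so the expansion has 2 partial quotients, read off in order.

[3; 9]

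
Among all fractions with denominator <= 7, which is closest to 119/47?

Expand x = 119/47 as a continued fraction with the Euclidean algorithm:
  119 = 2*47 + 25, so a_0 = 2.
  47 = 1*25 + 22, so a_1 = 1.
  25 = 1*22 + 3, so a_2 = 1.
  22 = 7*3 + 1, so a_3 = 7.
  3 = 3*1 + 0, so a_4 = 3.
so x = [2; 1, 1, 7, 3].
Convergents (p_i = a_i*p_{i-1} + p_{i-2}, q_i = a_i*q_{i-1} + q_{i-2} with p_{-2}=0, p_{-1}=1, q_{-2}=1, q_{-1}=0), until the denominator exceeds 7:
  i=0: a_0=2, p_0 = 2*1 + 0 = 2, q_0 = 2*0 + 1 = 1.
  i=1: a_1=1, p_1 = 1*2 + 1 = 3, q_1 = 1*1 + 0 = 1.
  i=2: a_2=1, p_2 = 1*3 + 2 = 5, q_2 = 1*1 + 1 = 2.
  i=3: a_3=7, p_3 = 7*5 + 3 = 38, q_3 = 7*2 + 1 = 15.
q_3 = 15 > 7, so the last convergent with denominator <= 7 is p_2/q_2 = 5/2.
The closest fraction with denominator <= 7 is either p_2/q_2 or the intermediate fraction (k*p_2 + p_1)/(k*q_2 + q_1) with the largest k >= 1 whose denominator stays <= 7; these approach x as k grows, and every other convergent or intermediate fraction in range is farther away.
Largest k: floor((7 - q_1)/q_2) = floor((7 - 1)/2) = 3.
That gives (3*5 + 3)/(3*2 + 1) = 18/7.
Compare the errors: |x - 5/2| = |119*2 - 5*47|/(47*2) = 3/94, and |x - 18/7| = |119*7 - 18*47|/(47*7) = 13/329.
Cross-multiplying, 3*329 = 987 < 1222 = 13*94, so 3/94 is smaller: the convergent 5/2 is closer to x than 18/7.

5/2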